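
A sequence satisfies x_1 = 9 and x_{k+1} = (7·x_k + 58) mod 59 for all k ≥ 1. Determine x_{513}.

Listing terms: x_1 = 9; x_2 = 3; x_3 = 20; x_4 = 21; x_5 = 28; x_6 = 18; x_7 = 7; x_8 = 48; x_9 = 40; x_{10} = 43; x_{11} = 5; x_{12} = 34; x_{13} = 1; x_{14} = 6; x_{15} = 41; x_{16} = 50; x_{17} = 54; x_{18} = 23; x_{19} = 42; x_{20} = 57; x_{21} = 44; x_{22} = 12; x_{23} = 24; x_{24} = 49; x_{25} = 47; x_{26} = 33; x_{27} = 53; x_{28} = 16; x_{29} = 52; x_{30} = 9.
The sequence repeats with period 29.
(513 - 1) mod 29 = 19, so x_{513} = x_{20} = 57.

57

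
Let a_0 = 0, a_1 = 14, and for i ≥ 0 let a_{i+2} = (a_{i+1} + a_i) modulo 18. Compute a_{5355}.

Computing terms: a_0 = 0, a_1 = 14, a_2 = 14, a_3 = 10, a_4 = 6, a_5 = 16, a_6 = 4, a_7 = 2, a_8 = 6, a_9 = 8, a_{10} = 14, a_{11} = 4, a_{12} = 0, a_{13} = 4, a_{14} = 4, a_{15} = 8, a_{16} = 12, a_{17} = 2, a_{18} = 14, a_{19} = 16, a_{20} = 12, a_{21} = 10, a_{22} = 4, a_{23} = 14, a_{24} = 0, a_{25} = 14.
The sequence repeats with period 24.
So a_{5355} = a_{0 + ((5355-0) mod 24)} = a_3 = 10.

10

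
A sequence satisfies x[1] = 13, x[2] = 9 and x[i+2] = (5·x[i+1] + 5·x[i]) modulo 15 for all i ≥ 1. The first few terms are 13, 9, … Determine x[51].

Listing terms: x[1] = 13; x[2] = 9; x[3] = 5; x[4] = 10; x[5] = 0; x[6] = 5; x[7] = 10.
Since (x[6], x[7]) = (x[3], x[4]) = (5, 10) (two consecutive terms determine the rest), the sequence is eventually periodic: after a pre-period of length 2 it cycles with period 3.
For i ≥ 3, x[i] depends only on (i - 3) mod 3. (51 - 3) mod 3 = 0, so x[51] = x[3] = 5.

5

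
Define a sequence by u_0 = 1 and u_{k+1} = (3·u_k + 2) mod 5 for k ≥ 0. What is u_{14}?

We have u_0 = 1; u_1 = 0; u_2 = 2; u_3 = 3; u_4 = 1.
Since u_4 = u_0 = 1, the sequence is periodic with period 4.
(14 - 0) mod 4 = 2, so u_{14} = u_2 = 2.

2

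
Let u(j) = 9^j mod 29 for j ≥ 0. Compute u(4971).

9

u(0) = 1; u(1) = 9; u(2) = 23; u(3) = 4; u(4) = 7; u(5) = 5; u(6) = 16; u(7) = 28; u(8) = 20; u(9) = 6; u(10) = 25; u(11) = 22; u(12) = 24; u(13) = 13; u(14) = 1.
Since u(14) = u(0) = 1, the sequence is periodic with period 14.
So u(4971) = u(0 + ((4971-0) mod 14)) = u(1) = 9.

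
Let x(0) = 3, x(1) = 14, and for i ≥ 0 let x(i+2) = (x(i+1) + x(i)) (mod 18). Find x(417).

Computing terms: x(0) = 3,  x(1) = 14,  x(2) = 17,  x(3) = 13,  x(4) = 12,  x(5) = 7,  x(6) = 1,  x(7) = 8,  x(8) = 9,  x(9) = 17,  x(10) = 8,  x(11) = 7,  x(12) = 15,  x(13) = 4,  x(14) = 1,  x(15) = 5,  x(16) = 6,  x(17) = 11,  x(18) = 17,  x(19) = 10,  x(20) = 9,  x(21) = 1,  x(22) = 10,  x(23) = 11,  x(24) = 3,  x(25) = 14.
The sequence repeats with period 24.
(417 - 0) mod 24 = 9, so x(417) = x(9) = 17.

17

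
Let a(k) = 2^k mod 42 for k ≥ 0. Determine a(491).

32

Listing terms: a(0) = 1,  a(1) = 2,  a(2) = 4,  a(3) = 8,  a(4) = 16,  a(5) = 32,  a(6) = 22,  a(7) = 2.
Since a(7) = a(1) = 2, the sequence is eventually periodic: after a pre-period of length 1 it cycles with period 6.
For k ≥ 1, a(k) depends only on (k - 1) mod 6. (491 - 1) mod 6 = 4, so a(491) = a(5) = 32.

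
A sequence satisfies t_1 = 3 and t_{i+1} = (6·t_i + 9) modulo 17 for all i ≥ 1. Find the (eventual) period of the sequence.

16

t_1 = 3, t_2 = 10, t_3 = 1, t_4 = 15, t_5 = 14, t_6 = 8, t_7 = 6, t_8 = 11, t_9 = 7, t_{10} = 0, t_{11} = 9, t_{12} = 12, t_{13} = 13, t_{14} = 2, t_{15} = 4, t_{16} = 16, t_{17} = 3.
Since t_{17} = t_1 = 3, the sequence is periodic with period 16.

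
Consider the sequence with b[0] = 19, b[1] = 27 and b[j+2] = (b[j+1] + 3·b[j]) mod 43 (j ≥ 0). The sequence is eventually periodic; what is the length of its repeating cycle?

42

Listing terms: b[0] = 19, b[1] = 27, b[2] = 41, b[3] = 36, b[4] = 30, b[5] = 9, b[6] = 13, b[7] = 40, b[8] = 36, b[9] = 27, b[10] = 6, b[11] = 1, b[12] = 19, b[13] = 22, b[14] = 36, b[15] = 16, b[16] = 38, b[17] = 0, b[18] = 28, b[19] = 28, b[20] = 26, b[21] = 24, b[22] = 16, b[23] = 2, b[24] = 7, b[25] = 13, b[26] = 34, b[27] = 30, b[28] = 3, b[29] = 7, b[30] = 16, b[31] = 37, b[32] = 42, b[33] = 24, b[34] = 21, b[35] = 7, b[36] = 27, b[37] = 5, b[38] = 0, b[39] = 15, b[40] = 15, b[41] = 17, b[42] = 19, b[43] = 27.
The sequence repeats with period 42.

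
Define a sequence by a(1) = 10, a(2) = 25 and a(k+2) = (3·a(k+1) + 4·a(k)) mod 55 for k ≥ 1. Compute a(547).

20

Listing terms: a(1) = 10; a(2) = 25; a(3) = 5; a(4) = 5; a(5) = 35; a(6) = 15; a(7) = 20; a(8) = 10; a(9) = 0; a(10) = 40; a(11) = 10; a(12) = 25.
Since (a(11), a(12)) = (a(1), a(2)) = (10, 25) (two consecutive terms determine the rest), the sequence is periodic with period 10.
So a(547) = a(1 + ((547-1) mod 10)) = a(7) = 20.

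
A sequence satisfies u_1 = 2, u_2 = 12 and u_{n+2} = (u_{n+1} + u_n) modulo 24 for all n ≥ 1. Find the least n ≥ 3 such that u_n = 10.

7

u_1 = 2; u_2 = 12; u_3 = 14; u_4 = 2; u_5 = 16; u_6 = 18; u_7 = 10; u_8 = 4; u_9 = 14; u_{10} = 18; u_{11} = 8; u_{12} = 2; u_{13} = 10; u_{14} = 12; u_{15} = 22; u_{16} = 10; u_{17} = 8; u_{18} = 18; u_{19} = 2; u_{20} = 20; u_{21} = 22; u_{22} = 18; u_{23} = 16; u_{24} = 10; u_{25} = 2; u_{26} = 12.
The sequence repeats with period 24.
The value 10 first appears (with n ≥ 3) at u_7.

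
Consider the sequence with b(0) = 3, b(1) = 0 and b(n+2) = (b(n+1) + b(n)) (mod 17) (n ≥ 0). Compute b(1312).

We have b(0) = 3,  b(1) = 0,  b(2) = 3,  b(3) = 3,  b(4) = 6,  b(5) = 9,  b(6) = 15,  b(7) = 7,  b(8) = 5,  b(9) = 12,  b(10) = 0,  b(11) = 12,  b(12) = 12,  b(13) = 7,  b(14) = 2,  b(15) = 9,  b(16) = 11,  b(17) = 3,  b(18) = 14,  b(19) = 0,  b(20) = 14,  b(21) = 14,  b(22) = 11,  b(23) = 8,  b(24) = 2,  b(25) = 10,  b(26) = 12,  b(27) = 5,  b(28) = 0,  b(29) = 5,  b(30) = 5,  b(31) = 10,  b(32) = 15,  b(33) = 8,  b(34) = 6,  b(35) = 14,  b(36) = 3,  b(37) = 0.
Since (b(36), b(37)) = (b(0), b(1)) = (3, 0) (two consecutive terms determine the rest), the sequence is periodic with period 36.
So b(1312) = b(0 + ((1312-0) mod 36)) = b(16) = 11.

11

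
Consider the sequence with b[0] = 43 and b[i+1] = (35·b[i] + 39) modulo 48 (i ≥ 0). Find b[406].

7

We have b[0] = 43,  b[1] = 8,  b[2] = 31,  b[3] = 20,  b[4] = 19,  b[5] = 32,  b[6] = 7,  b[7] = 44,  b[8] = 43.
The sequence repeats with period 8.
(406 - 0) mod 8 = 6, so b[406] = b[6] = 7.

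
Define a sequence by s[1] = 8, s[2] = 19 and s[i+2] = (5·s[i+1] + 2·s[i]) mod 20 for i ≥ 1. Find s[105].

s[1] = 8, s[2] = 19, s[3] = 11, s[4] = 13, s[5] = 7, s[6] = 1, s[7] = 19, s[8] = 17, s[9] = 3, s[10] = 9, s[11] = 11, s[12] = 13.
Since (s[11], s[12]) = (s[3], s[4]) = (11, 13) (two consecutive terms determine the rest), the sequence is eventually periodic: after a pre-period of length 2 it cycles with period 8.
For i ≥ 3, s[i] depends only on (i - 3) mod 8. (105 - 3) mod 8 = 6, so s[105] = s[9] = 3.

3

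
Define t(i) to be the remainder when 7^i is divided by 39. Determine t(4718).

10

Listing terms: t(1) = 7; t(2) = 10; t(3) = 31; t(4) = 22; t(5) = 37; t(6) = 25; t(7) = 19; t(8) = 16; t(9) = 34; t(10) = 4; t(11) = 28; t(12) = 1; t(13) = 7.
Since t(13) = t(1) = 7, the sequence is periodic with period 12.
(4718 - 1) mod 12 = 1, so t(4718) = t(2) = 10.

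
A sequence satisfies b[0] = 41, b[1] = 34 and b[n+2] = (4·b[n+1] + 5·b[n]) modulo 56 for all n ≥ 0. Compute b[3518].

5

We have b[0] = 41,  b[1] = 34,  b[2] = 5,  b[3] = 22,  b[4] = 1,  b[5] = 2,  b[6] = 13,  b[7] = 6,  b[8] = 33,  b[9] = 50,  b[10] = 29,  b[11] = 30,  b[12] = 41,  b[13] = 34.
Since (b[12], b[13]) = (b[0], b[1]) = (41, 34) (two consecutive terms determine the rest), the sequence is periodic with period 12.
(3518 - 0) mod 12 = 2, so b[3518] = b[2] = 5.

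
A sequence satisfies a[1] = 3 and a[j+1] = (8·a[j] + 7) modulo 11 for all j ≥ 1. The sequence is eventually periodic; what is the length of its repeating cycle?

10

We have a[1] = 3; a[2] = 9; a[3] = 2; a[4] = 1; a[5] = 4; a[6] = 6; a[7] = 0; a[8] = 7; a[9] = 8; a[10] = 5; a[11] = 3.
Since a[11] = a[1] = 3, the sequence is periodic with period 10.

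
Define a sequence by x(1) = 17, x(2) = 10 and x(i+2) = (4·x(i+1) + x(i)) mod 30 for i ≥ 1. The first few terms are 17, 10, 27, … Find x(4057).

5

Listing terms: x(1) = 17, x(2) = 10, x(3) = 27, x(4) = 28, x(5) = 19, x(6) = 14, x(7) = 15, x(8) = 14, x(9) = 11, x(10) = 28, x(11) = 3, x(12) = 10, x(13) = 13, x(14) = 2, x(15) = 21, x(16) = 26, x(17) = 5, x(18) = 16, x(19) = 9, x(20) = 22, x(21) = 7, x(22) = 20, x(23) = 27, x(24) = 8, x(25) = 29, x(26) = 4, x(27) = 15, x(28) = 4, x(29) = 1, x(30) = 8, x(31) = 3, x(32) = 20, x(33) = 23, x(34) = 22, x(35) = 21, x(36) = 16, x(37) = 25, x(38) = 26, x(39) = 9, x(40) = 2, x(41) = 17, x(42) = 10.
The sequence repeats with period 40.
(4057 - 1) mod 40 = 16, so x(4057) = x(17) = 5.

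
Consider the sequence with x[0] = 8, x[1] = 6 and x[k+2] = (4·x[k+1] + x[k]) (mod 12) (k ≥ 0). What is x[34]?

Computing terms: x[0] = 8; x[1] = 6; x[2] = 8; x[3] = 2; x[4] = 4; x[5] = 6; x[6] = 4; x[7] = 10; x[8] = 8; x[9] = 6.
Since (x[8], x[9]) = (x[0], x[1]) = (8, 6) (two consecutive terms determine the rest), the sequence is periodic with period 8.
(34 - 0) mod 8 = 2, so x[34] = x[2] = 8.

8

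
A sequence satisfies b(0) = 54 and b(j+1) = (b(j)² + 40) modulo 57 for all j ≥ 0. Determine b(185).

We have b(0) = 54, b(1) = 49, b(2) = 47, b(3) = 26, b(4) = 32, b(5) = 38, b(6) = 2, b(7) = 44, b(8) = 38.
Since b(8) = b(5) = 38, the sequence is eventually periodic: after a pre-period of length 5 it cycles with period 3.
For j ≥ 5, b(j) depends only on (j - 5) mod 3. (185 - 5) mod 3 = 0, so b(185) = b(5) = 38.

38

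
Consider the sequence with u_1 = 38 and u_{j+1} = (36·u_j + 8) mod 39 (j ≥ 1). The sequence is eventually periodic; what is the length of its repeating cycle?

Computing terms: u_1 = 38, u_2 = 11, u_3 = 14, u_4 = 5, u_5 = 32, u_6 = 29, u_7 = 38.
The sequence repeats with period 6.

6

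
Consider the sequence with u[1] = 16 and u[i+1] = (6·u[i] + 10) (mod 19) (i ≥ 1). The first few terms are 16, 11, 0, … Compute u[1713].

u[1] = 16,  u[2] = 11,  u[3] = 0,  u[4] = 10,  u[5] = 13,  u[6] = 12,  u[7] = 6,  u[8] = 8,  u[9] = 1,  u[10] = 16.
Since u[10] = u[1] = 16, the sequence is periodic with period 9.
So u[1713] = u[1 + ((1713-1) mod 9)] = u[3] = 0.

0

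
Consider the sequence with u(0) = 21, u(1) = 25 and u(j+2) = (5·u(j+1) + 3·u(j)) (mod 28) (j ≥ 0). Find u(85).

25

Listing terms: u(0) = 21, u(1) = 25, u(2) = 20, u(3) = 7, u(4) = 11, u(5) = 20, u(6) = 21, u(7) = 25.
The sequence repeats with period 6.
So u(85) = u(0 + ((85-0) mod 6)) = u(1) = 25.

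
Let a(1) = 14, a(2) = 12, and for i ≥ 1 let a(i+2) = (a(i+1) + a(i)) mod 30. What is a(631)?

Listing terms: a(1) = 14, a(2) = 12, a(3) = 26, a(4) = 8, a(5) = 4, a(6) = 12, a(7) = 16, a(8) = 28, a(9) = 14, a(10) = 12.
The sequence repeats with period 8.
(631 - 1) mod 8 = 6, so a(631) = a(7) = 16.

16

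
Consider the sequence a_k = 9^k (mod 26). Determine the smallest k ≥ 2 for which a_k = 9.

4

a_1 = 9,  a_2 = 3,  a_3 = 1,  a_4 = 9.
Since a_4 = a_1 = 9, the sequence is periodic with period 3.
The value 9 next appears (with k ≥ 2) at a_4.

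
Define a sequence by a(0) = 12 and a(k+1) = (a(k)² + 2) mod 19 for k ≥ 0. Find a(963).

We have a(0) = 12; a(1) = 13; a(2) = 0; a(3) = 2; a(4) = 6; a(5) = 0.
Since a(5) = a(2) = 0, the sequence is eventually periodic: after a pre-period of length 2 it cycles with period 3.
For k ≥ 2, a(k) depends only on (k - 2) mod 3. (963 - 2) mod 3 = 1, so a(963) = a(3) = 2.

2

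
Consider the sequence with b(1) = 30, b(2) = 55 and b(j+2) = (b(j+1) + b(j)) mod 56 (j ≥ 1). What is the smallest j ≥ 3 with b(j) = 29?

3

b(1) = 30, b(2) = 55, b(3) = 29, b(4) = 28, b(5) = 1, b(6) = 29, b(7) = 30, b(8) = 3, b(9) = 33, b(10) = 36, b(11) = 13, b(12) = 49, b(13) = 6, b(14) = 55, b(15) = 5, b(16) = 4, b(17) = 9, b(18) = 13, b(19) = 22, b(20) = 35, b(21) = 1, b(22) = 36, b(23) = 37, b(24) = 17, b(25) = 54, b(26) = 15, b(27) = 13, b(28) = 28, b(29) = 41, b(30) = 13, b(31) = 54, b(32) = 11, b(33) = 9, b(34) = 20, b(35) = 29, b(36) = 49, b(37) = 22, b(38) = 15, b(39) = 37, b(40) = 52, b(41) = 33, b(42) = 29, b(43) = 6, b(44) = 35, b(45) = 41, b(46) = 20, b(47) = 5, b(48) = 25, b(49) = 30, b(50) = 55.
Since (b(49), b(50)) = (b(1), b(2)) = (30, 55) (two consecutive terms determine the rest), the sequence is periodic with period 48.
The value 29 first appears (with j ≥ 3) at b(3).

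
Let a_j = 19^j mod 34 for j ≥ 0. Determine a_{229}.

Listing terms: a_0 = 1, a_1 = 19, a_2 = 21, a_3 = 25, a_4 = 33, a_5 = 15, a_6 = 13, a_7 = 9, a_8 = 1.
The sequence repeats with period 8.
So a_{229} = a_{0 + ((229-0) mod 8)} = a_5 = 15.

15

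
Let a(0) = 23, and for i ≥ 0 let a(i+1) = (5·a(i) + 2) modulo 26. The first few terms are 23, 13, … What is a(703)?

Listing terms: a(0) = 23; a(1) = 13; a(2) = 15; a(3) = 25; a(4) = 23.
Since a(4) = a(0) = 23, the sequence is periodic with period 4.
(703 - 0) mod 4 = 3, so a(703) = a(3) = 25.

25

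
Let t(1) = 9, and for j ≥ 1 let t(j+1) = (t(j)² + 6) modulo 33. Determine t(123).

18

t(1) = 9; t(2) = 21; t(3) = 18; t(4) = 0; t(5) = 6; t(6) = 9.
The sequence repeats with period 5.
So t(123) = t(1 + ((123-1) mod 5)) = t(3) = 18.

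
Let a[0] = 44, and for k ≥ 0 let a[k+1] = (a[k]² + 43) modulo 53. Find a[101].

Listing terms: a[0] = 44,  a[1] = 18,  a[2] = 49,  a[3] = 6,  a[4] = 26,  a[5] = 30,  a[6] = 42,  a[7] = 5,  a[8] = 15,  a[9] = 3,  a[10] = 52,  a[11] = 44.
Since a[11] = a[0] = 44, the sequence is periodic with period 11.
(101 - 0) mod 11 = 2, so a[101] = a[2] = 49.

49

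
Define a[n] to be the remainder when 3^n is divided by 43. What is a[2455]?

We have a[1] = 3, a[2] = 9, a[3] = 27, a[4] = 38, a[5] = 28, a[6] = 41, a[7] = 37, a[8] = 25, a[9] = 32, a[10] = 10, a[11] = 30, a[12] = 4, a[13] = 12, a[14] = 36, a[15] = 22, a[16] = 23, a[17] = 26, a[18] = 35, a[19] = 19, a[20] = 14, a[21] = 42, a[22] = 40, a[23] = 34, a[24] = 16, a[25] = 5, a[26] = 15, a[27] = 2, a[28] = 6, a[29] = 18, a[30] = 11, a[31] = 33, a[32] = 13, a[33] = 39, a[34] = 31, a[35] = 7, a[36] = 21, a[37] = 20, a[38] = 17, a[39] = 8, a[40] = 24, a[41] = 29, a[42] = 1, a[43] = 3.
The sequence repeats with period 42.
(2455 - 1) mod 42 = 18, so a[2455] = a[19] = 19.

19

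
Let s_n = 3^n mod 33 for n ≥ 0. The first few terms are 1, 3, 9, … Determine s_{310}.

s_0 = 1; s_1 = 3; s_2 = 9; s_3 = 27; s_4 = 15; s_5 = 12; s_6 = 3.
Since s_6 = s_1 = 3, the sequence is eventually periodic: after a pre-period of length 1 it cycles with period 5.
For n ≥ 1, s_n depends only on (n - 1) mod 5. (310 - 1) mod 5 = 4, so s_{310} = s_5 = 12.

12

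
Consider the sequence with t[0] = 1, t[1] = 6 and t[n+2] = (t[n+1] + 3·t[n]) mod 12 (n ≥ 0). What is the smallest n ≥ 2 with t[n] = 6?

4

t[0] = 1; t[1] = 6; t[2] = 9; t[3] = 3; t[4] = 6; t[5] = 3; t[6] = 9; t[7] = 6; t[8] = 9.
Since (t[7], t[8]) = (t[1], t[2]) = (6, 9) (two consecutive terms determine the rest), the sequence is eventually periodic: after a pre-period of length 1 it cycles with period 6.
The value 6 first appears (with n ≥ 2) at t[4].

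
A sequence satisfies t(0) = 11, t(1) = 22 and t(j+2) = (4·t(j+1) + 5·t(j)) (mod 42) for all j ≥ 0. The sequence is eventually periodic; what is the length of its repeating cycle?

t(0) = 11; t(1) = 22; t(2) = 17; t(3) = 10; t(4) = 41; t(5) = 4; t(6) = 11; t(7) = 22.
Since (t(6), t(7)) = (t(0), t(1)) = (11, 22) (two consecutive terms determine the rest), the sequence is periodic with period 6.

6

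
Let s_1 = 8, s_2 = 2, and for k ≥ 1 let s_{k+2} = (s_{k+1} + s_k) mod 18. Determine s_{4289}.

We have s_1 = 8, s_2 = 2, s_3 = 10, s_4 = 12, s_5 = 4, s_6 = 16, s_7 = 2, s_8 = 0, s_9 = 2, s_{10} = 2, s_{11} = 4, s_{12} = 6, s_{13} = 10, s_{14} = 16, s_{15} = 8, s_{16} = 6, s_{17} = 14, s_{18} = 2, s_{19} = 16, s_{20} = 0, s_{21} = 16, s_{22} = 16, s_{23} = 14, s_{24} = 12, s_{25} = 8, s_{26} = 2.
The sequence repeats with period 24.
So s_{4289} = s_{1 + ((4289-1) mod 24)} = s_{17} = 14.

14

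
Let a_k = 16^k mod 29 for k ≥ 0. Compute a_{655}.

Computing terms: a_0 = 1,  a_1 = 16,  a_2 = 24,  a_3 = 7,  a_4 = 25,  a_5 = 23,  a_6 = 20,  a_7 = 1.
Since a_7 = a_0 = 1, the sequence is periodic with period 7.
(655 - 0) mod 7 = 4, so a_{655} = a_4 = 25.

25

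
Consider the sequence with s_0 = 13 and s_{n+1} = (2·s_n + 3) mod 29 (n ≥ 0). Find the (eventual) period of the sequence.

Listing terms: s_0 = 13,  s_1 = 0,  s_2 = 3,  s_3 = 9,  s_4 = 21,  s_5 = 16,  s_6 = 6,  s_7 = 15,  s_8 = 4,  s_9 = 11,  s_{10} = 25,  s_{11} = 24,  s_{12} = 22,  s_{13} = 18,  s_{14} = 10,  s_{15} = 23,  s_{16} = 20,  s_{17} = 14,  s_{18} = 2,  s_{19} = 7,  s_{20} = 17,  s_{21} = 8,  s_{22} = 19,  s_{23} = 12,  s_{24} = 27,  s_{25} = 28,  s_{26} = 1,  s_{27} = 5,  s_{28} = 13.
The sequence repeats with period 28.

28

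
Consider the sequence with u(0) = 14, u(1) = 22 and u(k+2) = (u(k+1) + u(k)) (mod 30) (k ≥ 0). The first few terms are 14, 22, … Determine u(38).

Listing terms: u(0) = 14; u(1) = 22; u(2) = 6; u(3) = 28; u(4) = 4; u(5) = 2; u(6) = 6; u(7) = 8; u(8) = 14; u(9) = 22.
The sequence repeats with period 8.
(38 - 0) mod 8 = 6, so u(38) = u(6) = 6.

6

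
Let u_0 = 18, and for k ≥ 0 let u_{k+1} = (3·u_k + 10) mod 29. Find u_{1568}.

18

Computing terms: u_0 = 18,  u_1 = 6,  u_2 = 28,  u_3 = 7,  u_4 = 2,  u_5 = 16,  u_6 = 0,  u_7 = 10,  u_8 = 11,  u_9 = 14,  u_{10} = 23,  u_{11} = 21,  u_{12} = 15,  u_{13} = 26,  u_{14} = 1,  u_{15} = 13,  u_{16} = 20,  u_{17} = 12,  u_{18} = 17,  u_{19} = 3,  u_{20} = 19,  u_{21} = 9,  u_{22} = 8,  u_{23} = 5,  u_{24} = 25,  u_{25} = 27,  u_{26} = 4,  u_{27} = 22,  u_{28} = 18.
Since u_{28} = u_0 = 18, the sequence is periodic with period 28.
So u_{1568} = u_{0 + ((1568-0) mod 28)} = u_0 = 18.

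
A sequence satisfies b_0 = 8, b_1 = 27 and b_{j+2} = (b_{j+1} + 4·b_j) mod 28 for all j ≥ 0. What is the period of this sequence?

48

Computing terms: b_0 = 8, b_1 = 27, b_2 = 3, b_3 = 27, b_4 = 11, b_5 = 7, b_6 = 23, b_7 = 23, b_8 = 3, b_9 = 11, b_{10} = 23, b_{11} = 11, b_{12} = 19, b_{13} = 7, b_{14} = 27, b_{15} = 27, b_{16} = 23, b_{17} = 19, b_{18} = 27, b_{19} = 19, b_{20} = 15, b_{21} = 7, b_{22} = 11, b_{23} = 11, b_{24} = 27, b_{25} = 15, b_{26} = 11, b_{27} = 15, b_{28} = 3, b_{29} = 7, b_{30} = 19, b_{31} = 19, b_{32} = 11, b_{33} = 3, b_{34} = 19, b_{35} = 3, b_{36} = 23, b_{37} = 7, b_{38} = 15, b_{39} = 15, b_{40} = 19, b_{41} = 23, b_{42} = 15, b_{43} = 23, b_{44} = 27, b_{45} = 7, b_{46} = 3, b_{47} = 3, b_{48} = 15, b_{49} = 27, b_{50} = 3.
Since (b_{49}, b_{50}) = (b_1, b_2) = (27, 3) (two consecutive terms determine the rest), the sequence is eventually periodic: after a pre-period of length 1 it cycles with period 48.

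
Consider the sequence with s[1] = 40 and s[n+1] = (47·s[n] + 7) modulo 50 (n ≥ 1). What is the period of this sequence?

20

Computing terms: s[1] = 40; s[2] = 37; s[3] = 46; s[4] = 19; s[5] = 0; s[6] = 7; s[7] = 36; s[8] = 49; s[9] = 10; s[10] = 27; s[11] = 26; s[12] = 29; s[13] = 20; s[14] = 47; s[15] = 16; s[16] = 9; s[17] = 30; s[18] = 17; s[19] = 6; s[20] = 39; s[21] = 40.
Since s[21] = s[1] = 40, the sequence is periodic with period 20.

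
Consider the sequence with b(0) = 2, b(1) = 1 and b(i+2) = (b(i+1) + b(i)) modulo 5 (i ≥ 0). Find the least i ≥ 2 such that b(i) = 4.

3

We have b(0) = 2, b(1) = 1, b(2) = 3, b(3) = 4, b(4) = 2, b(5) = 1.
Since (b(4), b(5)) = (b(0), b(1)) = (2, 1) (two consecutive terms determine the rest), the sequence is periodic with period 4.
The value 4 first appears (with i ≥ 2) at b(3).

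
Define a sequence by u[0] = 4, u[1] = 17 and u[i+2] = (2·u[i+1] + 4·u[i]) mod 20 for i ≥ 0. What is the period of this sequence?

5

u[0] = 4,  u[1] = 17,  u[2] = 10,  u[3] = 8,  u[4] = 16,  u[5] = 4,  u[6] = 12,  u[7] = 0,  u[8] = 8,  u[9] = 16.
Since (u[8], u[9]) = (u[3], u[4]) = (8, 16) (two consecutive terms determine the rest), the sequence is eventually periodic: after a pre-period of length 3 it cycles with period 5.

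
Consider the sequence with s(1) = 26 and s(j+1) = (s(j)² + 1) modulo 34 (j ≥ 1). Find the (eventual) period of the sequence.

We have s(1) = 26,  s(2) = 31,  s(3) = 10,  s(4) = 33,  s(5) = 2,  s(6) = 5,  s(7) = 26.
The sequence repeats with period 6.

6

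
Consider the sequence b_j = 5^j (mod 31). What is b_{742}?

5

Listing terms: b_1 = 5, b_2 = 25, b_3 = 1, b_4 = 5.
The sequence repeats with period 3.
So b_{742} = b_{1 + ((742-1) mod 3)} = b_1 = 5.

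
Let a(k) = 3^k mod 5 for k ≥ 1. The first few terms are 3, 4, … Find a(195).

2

We have a(1) = 3, a(2) = 4, a(3) = 2, a(4) = 1, a(5) = 3.
Since a(5) = a(1) = 3, the sequence is periodic with period 4.
So a(195) = a(1 + ((195-1) mod 4)) = a(3) = 2.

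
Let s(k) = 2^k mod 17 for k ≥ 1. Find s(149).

We have s(1) = 2,  s(2) = 4,  s(3) = 8,  s(4) = 16,  s(5) = 15,  s(6) = 13,  s(7) = 9,  s(8) = 1,  s(9) = 2.
The sequence repeats with period 8.
So s(149) = s(1 + ((149-1) mod 8)) = s(5) = 15.

15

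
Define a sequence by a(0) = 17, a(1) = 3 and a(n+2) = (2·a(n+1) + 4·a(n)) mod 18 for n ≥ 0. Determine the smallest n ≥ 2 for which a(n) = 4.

Computing terms: a(0) = 17,  a(1) = 3,  a(2) = 2,  a(3) = 16,  a(4) = 4,  a(5) = 0,  a(6) = 16,  a(7) = 14,  a(8) = 2,  a(9) = 6,  a(10) = 2,  a(11) = 10,  a(12) = 10,  a(13) = 6,  a(14) = 16,  a(15) = 2,  a(16) = 14,  a(17) = 0,  a(18) = 2,  a(19) = 4,  a(20) = 16,  a(21) = 12,  a(22) = 16,  a(23) = 8,  a(24) = 8,  a(25) = 12,  a(26) = 2,  a(27) = 16.
Since (a(26), a(27)) = (a(2), a(3)) = (2, 16) (two consecutive terms determine the rest), the sequence is eventually periodic: after a pre-period of length 2 it cycles with period 24.
The value 4 first appears (with n ≥ 2) at a(4).

4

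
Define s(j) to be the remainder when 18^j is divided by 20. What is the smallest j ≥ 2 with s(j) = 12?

Computing terms: s(1) = 18; s(2) = 4; s(3) = 12; s(4) = 16; s(5) = 8; s(6) = 4.
Since s(6) = s(2) = 4, the sequence is eventually periodic: after a pre-period of length 1 it cycles with period 4.
The value 12 first appears (with j ≥ 2) at s(3).

3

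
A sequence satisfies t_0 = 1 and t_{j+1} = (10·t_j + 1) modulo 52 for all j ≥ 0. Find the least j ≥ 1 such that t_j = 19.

Computing terms: t_0 = 1; t_1 = 11; t_2 = 7; t_3 = 19; t_4 = 35; t_5 = 39; t_6 = 27; t_7 = 11.
Since t_7 = t_1 = 11, the sequence is eventually periodic: after a pre-period of length 1 it cycles with period 6.
The value 19 first appears (with j ≥ 1) at t_3.

3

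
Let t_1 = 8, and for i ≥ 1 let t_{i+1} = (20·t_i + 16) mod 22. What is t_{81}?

8

Listing terms: t_1 = 8, t_2 = 0, t_3 = 16, t_4 = 6, t_5 = 4, t_6 = 8.
The sequence repeats with period 5.
So t_{81} = t_{1 + ((81-1) mod 5)} = t_1 = 8.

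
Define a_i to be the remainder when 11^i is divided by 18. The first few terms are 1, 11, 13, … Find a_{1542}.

1

Listing terms: a_0 = 1; a_1 = 11; a_2 = 13; a_3 = 17; a_4 = 7; a_5 = 5; a_6 = 1.
Since a_6 = a_0 = 1, the sequence is periodic with period 6.
(1542 - 0) mod 6 = 0, so a_{1542} = a_0 = 1.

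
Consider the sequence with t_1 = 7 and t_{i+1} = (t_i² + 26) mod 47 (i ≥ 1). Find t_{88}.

We have t_1 = 7, t_2 = 28, t_3 = 11, t_4 = 6, t_5 = 15, t_6 = 16, t_7 = 0, t_8 = 26, t_9 = 44, t_{10} = 35, t_{11} = 29, t_{12} = 21, t_{13} = 44.
Since t_{13} = t_9 = 44, the sequence is eventually periodic: after a pre-period of length 8 it cycles with period 4.
For i ≥ 9, t_i depends only on (i - 9) mod 4. (88 - 9) mod 4 = 3, so t_{88} = t_{12} = 21.

21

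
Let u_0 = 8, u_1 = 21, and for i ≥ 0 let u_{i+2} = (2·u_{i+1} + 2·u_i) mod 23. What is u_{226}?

4

Listing terms: u_0 = 8, u_1 = 21, u_2 = 12, u_3 = 20, u_4 = 18, u_5 = 7, u_6 = 4, u_7 = 22, u_8 = 6, u_9 = 10, u_{10} = 9, u_{11} = 15, u_{12} = 2, u_{13} = 11, u_{14} = 3, u_{15} = 5, u_{16} = 16, u_{17} = 19, u_{18} = 1, u_{19} = 17, u_{20} = 13, u_{21} = 14, u_{22} = 8, u_{23} = 21.
Since (u_{22}, u_{23}) = (u_0, u_1) = (8, 21) (two consecutive terms determine the rest), the sequence is periodic with period 22.
So u_{226} = u_{0 + ((226-0) mod 22)} = u_6 = 4.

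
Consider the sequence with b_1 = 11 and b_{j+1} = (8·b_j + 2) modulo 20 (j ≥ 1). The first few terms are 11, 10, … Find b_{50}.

10

b_1 = 11, b_2 = 10, b_3 = 2, b_4 = 18, b_5 = 6, b_6 = 10.
Since b_6 = b_2 = 10, the sequence is eventually periodic: after a pre-period of length 1 it cycles with period 4.
For j ≥ 2, b_j depends only on (j - 2) mod 4. (50 - 2) mod 4 = 0, so b_{50} = b_2 = 10.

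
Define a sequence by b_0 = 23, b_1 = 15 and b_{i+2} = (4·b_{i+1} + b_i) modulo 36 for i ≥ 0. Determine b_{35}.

23

Computing terms: b_0 = 23,  b_1 = 15,  b_2 = 11,  b_3 = 23,  b_4 = 31,  b_5 = 3,  b_6 = 7,  b_7 = 31,  b_8 = 23,  b_9 = 15.
Since (b_8, b_9) = (b_0, b_1) = (23, 15) (two consecutive terms determine the rest), the sequence is periodic with period 8.
So b_{35} = b_{0 + ((35-0) mod 8)} = b_3 = 23.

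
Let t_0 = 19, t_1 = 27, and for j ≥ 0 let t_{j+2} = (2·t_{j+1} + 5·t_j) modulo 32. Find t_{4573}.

t_0 = 19, t_1 = 27, t_2 = 21, t_3 = 17, t_4 = 11, t_5 = 11, t_6 = 13, t_7 = 17, t_8 = 3, t_9 = 27, t_{10} = 5, t_{11} = 17, t_{12} = 27, t_{13} = 11, t_{14} = 29, t_{15} = 17, t_{16} = 19, t_{17} = 27.
Since (t_{16}, t_{17}) = (t_0, t_1) = (19, 27) (two consecutive terms determine the rest), the sequence is periodic with period 16.
So t_{4573} = t_{0 + ((4573-0) mod 16)} = t_{13} = 11.

11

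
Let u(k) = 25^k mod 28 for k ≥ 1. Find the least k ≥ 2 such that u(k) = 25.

4

Computing terms: u(1) = 25, u(2) = 9, u(3) = 1, u(4) = 25.
The sequence repeats with period 3.
The value 25 next appears (with k ≥ 2) at u(4).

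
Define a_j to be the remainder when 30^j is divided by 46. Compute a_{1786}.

32

a_1 = 30; a_2 = 26; a_3 = 44; a_4 = 32; a_5 = 40; a_6 = 4; a_7 = 28; a_8 = 12; a_9 = 38; a_{10} = 36; a_{11} = 22; a_{12} = 16; a_{13} = 20; a_{14} = 2; a_{15} = 14; a_{16} = 6; a_{17} = 42; a_{18} = 18; a_{19} = 34; a_{20} = 8; a_{21} = 10; a_{22} = 24; a_{23} = 30.
Since a_{23} = a_1 = 30, the sequence is periodic with period 22.
So a_{1786} = a_{1 + ((1786-1) mod 22)} = a_4 = 32.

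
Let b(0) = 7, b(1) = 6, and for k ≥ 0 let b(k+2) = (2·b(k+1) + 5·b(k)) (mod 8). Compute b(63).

0

We have b(0) = 7; b(1) = 6; b(2) = 7; b(3) = 4; b(4) = 3; b(5) = 2; b(6) = 3; b(7) = 0; b(8) = 7; b(9) = 6.
The sequence repeats with period 8.
(63 - 0) mod 8 = 7, so b(63) = b(7) = 0.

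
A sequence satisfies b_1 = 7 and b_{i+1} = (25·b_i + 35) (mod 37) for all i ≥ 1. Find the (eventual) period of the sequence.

18

Listing terms: b_1 = 7; b_2 = 25; b_3 = 31; b_4 = 33; b_5 = 9; b_6 = 1; b_7 = 23; b_8 = 18; b_9 = 4; b_{10} = 24; b_{11} = 6; b_{12} = 0; b_{13} = 35; b_{14} = 22; b_{15} = 30; b_{16} = 8; b_{17} = 13; b_{18} = 27; b_{19} = 7.
The sequence repeats with period 18.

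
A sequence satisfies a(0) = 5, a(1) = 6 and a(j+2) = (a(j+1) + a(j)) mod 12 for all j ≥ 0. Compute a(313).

We have a(0) = 5; a(1) = 6; a(2) = 11; a(3) = 5; a(4) = 4; a(5) = 9; a(6) = 1; a(7) = 10; a(8) = 11; a(9) = 9; a(10) = 8; a(11) = 5; a(12) = 1; a(13) = 6; a(14) = 7; a(15) = 1; a(16) = 8; a(17) = 9; a(18) = 5; a(19) = 2; a(20) = 7; a(21) = 9; a(22) = 4; a(23) = 1; a(24) = 5; a(25) = 6.
The sequence repeats with period 24.
So a(313) = a(0 + ((313-0) mod 24)) = a(1) = 6.

6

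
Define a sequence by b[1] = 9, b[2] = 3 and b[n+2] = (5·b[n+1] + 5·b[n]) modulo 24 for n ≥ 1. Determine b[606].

6

b[1] = 9, b[2] = 3, b[3] = 12, b[4] = 3, b[5] = 3, b[6] = 6, b[7] = 21, b[8] = 15, b[9] = 12, b[10] = 15, b[11] = 15, b[12] = 6, b[13] = 9, b[14] = 3.
Since (b[13], b[14]) = (b[1], b[2]) = (9, 3) (two consecutive terms determine the rest), the sequence is periodic with period 12.
So b[606] = b[1 + ((606-1) mod 12)] = b[6] = 6.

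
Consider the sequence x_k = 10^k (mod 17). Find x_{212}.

4

Computing terms: x_1 = 10; x_2 = 15; x_3 = 14; x_4 = 4; x_5 = 6; x_6 = 9; x_7 = 5; x_8 = 16; x_9 = 7; x_{10} = 2; x_{11} = 3; x_{12} = 13; x_{13} = 11; x_{14} = 8; x_{15} = 12; x_{16} = 1; x_{17} = 10.
Since x_{17} = x_1 = 10, the sequence is periodic with period 16.
So x_{212} = x_{1 + ((212-1) mod 16)} = x_4 = 4.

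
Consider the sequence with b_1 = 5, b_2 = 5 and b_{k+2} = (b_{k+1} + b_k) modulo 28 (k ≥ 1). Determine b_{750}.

Listing terms: b_1 = 5; b_2 = 5; b_3 = 10; b_4 = 15; b_5 = 25; b_6 = 12; b_7 = 9; b_8 = 21; b_9 = 2; b_{10} = 23; b_{11} = 25; b_{12} = 20; b_{13} = 17; b_{14} = 9; b_{15} = 26; b_{16} = 7; b_{17} = 5; b_{18} = 12; b_{19} = 17; b_{20} = 1; b_{21} = 18; b_{22} = 19; b_{23} = 9; b_{24} = 0; b_{25} = 9; b_{26} = 9; b_{27} = 18; b_{28} = 27; b_{29} = 17; b_{30} = 16; b_{31} = 5; b_{32} = 21; b_{33} = 26; b_{34} = 19; b_{35} = 17; b_{36} = 8; b_{37} = 25; b_{38} = 5; b_{39} = 2; b_{40} = 7; b_{41} = 9; b_{42} = 16; b_{43} = 25; b_{44} = 13; b_{45} = 10; b_{46} = 23; b_{47} = 5; b_{48} = 0; b_{49} = 5; b_{50} = 5.
The sequence repeats with period 48.
So b_{750} = b_{1 + ((750-1) mod 48)} = b_{30} = 16.

16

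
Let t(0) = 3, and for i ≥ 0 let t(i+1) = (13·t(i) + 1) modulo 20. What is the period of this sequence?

4

We have t(0) = 3, t(1) = 0, t(2) = 1, t(3) = 14, t(4) = 3.
Since t(4) = t(0) = 3, the sequence is periodic with period 4.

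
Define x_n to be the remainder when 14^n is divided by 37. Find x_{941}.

29

Listing terms: x_0 = 1, x_1 = 14, x_2 = 11, x_3 = 6, x_4 = 10, x_5 = 29, x_6 = 36, x_7 = 23, x_8 = 26, x_9 = 31, x_{10} = 27, x_{11} = 8, x_{12} = 1.
The sequence repeats with period 12.
(941 - 0) mod 12 = 5, so x_{941} = x_5 = 29.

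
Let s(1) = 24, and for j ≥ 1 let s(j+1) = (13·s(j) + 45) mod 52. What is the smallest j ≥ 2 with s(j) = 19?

Listing terms: s(1) = 24; s(2) = 45; s(3) = 6; s(4) = 19; s(5) = 32; s(6) = 45.
Since s(6) = s(2) = 45, the sequence is eventually periodic: after a pre-period of length 1 it cycles with period 4.
The value 19 first appears (with j ≥ 2) at s(4).

4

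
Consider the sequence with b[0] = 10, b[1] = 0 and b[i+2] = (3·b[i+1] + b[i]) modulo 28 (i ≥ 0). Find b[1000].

Computing terms: b[0] = 10,  b[1] = 0,  b[2] = 10,  b[3] = 2,  b[4] = 16,  b[5] = 22,  b[6] = 26,  b[7] = 16,  b[8] = 18,  b[9] = 14,  b[10] = 4,  b[11] = 26,  b[12] = 26,  b[13] = 20,  b[14] = 2,  b[15] = 26,  b[16] = 24,  b[17] = 14,  b[18] = 10,  b[19] = 16,  b[20] = 2,  b[21] = 22,  b[22] = 12,  b[23] = 2,  b[24] = 18,  b[25] = 0,  b[26] = 18,  b[27] = 26,  b[28] = 12,  b[29] = 6,  b[30] = 2,  b[31] = 12,  b[32] = 10,  b[33] = 14,  b[34] = 24,  b[35] = 2,  b[36] = 2,  b[37] = 8,  b[38] = 26,  b[39] = 2,  b[40] = 4,  b[41] = 14,  b[42] = 18,  b[43] = 12,  b[44] = 26,  b[45] = 6,  b[46] = 16,  b[47] = 26,  b[48] = 10,  b[49] = 0.
The sequence repeats with period 48.
(1000 - 0) mod 48 = 40, so b[1000] = b[40] = 4.

4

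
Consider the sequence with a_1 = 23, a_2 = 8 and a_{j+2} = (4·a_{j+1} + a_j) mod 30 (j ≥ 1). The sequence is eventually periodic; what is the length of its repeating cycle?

40

Computing terms: a_1 = 23,  a_2 = 8,  a_3 = 25,  a_4 = 18,  a_5 = 7,  a_6 = 16,  a_7 = 11,  a_8 = 0,  a_9 = 11,  a_{10} = 14,  a_{11} = 7,  a_{12} = 12,  a_{13} = 25,  a_{14} = 22,  a_{15} = 23,  a_{16} = 24,  a_{17} = 29,  a_{18} = 20,  a_{19} = 19,  a_{20} = 6,  a_{21} = 13,  a_{22} = 28,  a_{23} = 5,  a_{24} = 18,  a_{25} = 17,  a_{26} = 26,  a_{27} = 1,  a_{28} = 0,  a_{29} = 1,  a_{30} = 4,  a_{31} = 17,  a_{32} = 12,  a_{33} = 5,  a_{34} = 2,  a_{35} = 13,  a_{36} = 24,  a_{37} = 19,  a_{38} = 10,  a_{39} = 29,  a_{40} = 6,  a_{41} = 23,  a_{42} = 8.
The sequence repeats with period 40.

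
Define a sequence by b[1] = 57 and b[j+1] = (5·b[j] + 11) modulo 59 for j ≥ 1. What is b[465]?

57

We have b[1] = 57, b[2] = 1, b[3] = 16, b[4] = 32, b[5] = 53, b[6] = 40, b[7] = 34, b[8] = 4, b[9] = 31, b[10] = 48, b[11] = 15, b[12] = 27, b[13] = 28, b[14] = 33, b[15] = 58, b[16] = 6, b[17] = 41, b[18] = 39, b[19] = 29, b[20] = 38, b[21] = 24, b[22] = 13, b[23] = 17, b[24] = 37, b[25] = 19, b[26] = 47, b[27] = 10, b[28] = 2, b[29] = 21, b[30] = 57.
The sequence repeats with period 29.
(465 - 1) mod 29 = 0, so b[465] = b[1] = 57.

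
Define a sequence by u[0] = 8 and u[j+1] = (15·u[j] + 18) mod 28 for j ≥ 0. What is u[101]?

6

Listing terms: u[0] = 8; u[1] = 26; u[2] = 16; u[3] = 6; u[4] = 24; u[5] = 14; u[6] = 4; u[7] = 22; u[8] = 12; u[9] = 2; u[10] = 20; u[11] = 10; u[12] = 0; u[13] = 18; u[14] = 8.
The sequence repeats with period 14.
So u[101] = u[0 + ((101-0) mod 14)] = u[3] = 6.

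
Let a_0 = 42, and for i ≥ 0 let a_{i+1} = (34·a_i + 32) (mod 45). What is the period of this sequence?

18

Computing terms: a_0 = 42; a_1 = 20; a_2 = 37; a_3 = 30; a_4 = 17; a_5 = 25; a_6 = 27; a_7 = 5; a_8 = 22; a_9 = 15; a_{10} = 2; a_{11} = 10; a_{12} = 12; a_{13} = 35; a_{14} = 7; a_{15} = 0; a_{16} = 32; a_{17} = 40; a_{18} = 42.
The sequence repeats with period 18.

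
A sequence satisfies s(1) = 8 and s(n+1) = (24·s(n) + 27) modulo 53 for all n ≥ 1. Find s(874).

We have s(1) = 8,  s(2) = 7,  s(3) = 36,  s(4) = 43,  s(5) = 52,  s(6) = 3,  s(7) = 46,  s(8) = 18,  s(9) = 35,  s(10) = 19,  s(11) = 6,  s(12) = 12,  s(13) = 50,  s(14) = 8.
The sequence repeats with period 13.
(874 - 1) mod 13 = 2, so s(874) = s(3) = 36.

36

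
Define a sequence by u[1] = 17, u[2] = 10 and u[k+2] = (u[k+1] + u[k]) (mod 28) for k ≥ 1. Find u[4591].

17

Computing terms: u[1] = 17, u[2] = 10, u[3] = 27, u[4] = 9, u[5] = 8, u[6] = 17, u[7] = 25, u[8] = 14, u[9] = 11, u[10] = 25, u[11] = 8, u[12] = 5, u[13] = 13, u[14] = 18, u[15] = 3, u[16] = 21, u[17] = 24, u[18] = 17, u[19] = 13, u[20] = 2, u[21] = 15, u[22] = 17, u[23] = 4, u[24] = 21, u[25] = 25, u[26] = 18, u[27] = 15, u[28] = 5, u[29] = 20, u[30] = 25, u[31] = 17, u[32] = 14, u[33] = 3, u[34] = 17, u[35] = 20, u[36] = 9, u[37] = 1, u[38] = 10, u[39] = 11, u[40] = 21, u[41] = 4, u[42] = 25, u[43] = 1, u[44] = 26, u[45] = 27, u[46] = 25, u[47] = 24, u[48] = 21, u[49] = 17, u[50] = 10.
Since (u[49], u[50]) = (u[1], u[2]) = (17, 10) (two consecutive terms determine the rest), the sequence is periodic with period 48.
(4591 - 1) mod 48 = 30, so u[4591] = u[31] = 17.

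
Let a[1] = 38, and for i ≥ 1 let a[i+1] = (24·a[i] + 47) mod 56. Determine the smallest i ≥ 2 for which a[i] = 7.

2

a[1] = 38; a[2] = 7; a[3] = 47; a[4] = 55; a[5] = 23; a[6] = 39; a[7] = 31; a[8] = 7.
Since a[8] = a[2] = 7, the sequence is eventually periodic: after a pre-period of length 1 it cycles with period 6.
The value 7 first appears (with i ≥ 2) at a[2].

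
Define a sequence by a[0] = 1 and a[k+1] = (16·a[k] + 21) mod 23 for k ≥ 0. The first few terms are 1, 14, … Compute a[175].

Listing terms: a[0] = 1,  a[1] = 14,  a[2] = 15,  a[3] = 8,  a[4] = 11,  a[5] = 13,  a[6] = 22,  a[7] = 5,  a[8] = 9,  a[9] = 4,  a[10] = 16,  a[11] = 1.
The sequence repeats with period 11.
(175 - 0) mod 11 = 10, so a[175] = a[10] = 16.

16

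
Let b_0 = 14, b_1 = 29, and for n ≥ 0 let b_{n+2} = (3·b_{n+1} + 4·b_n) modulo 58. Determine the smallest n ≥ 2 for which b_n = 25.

6

Listing terms: b_0 = 14, b_1 = 29, b_2 = 27, b_3 = 23, b_4 = 3, b_5 = 43, b_6 = 25, b_7 = 15, b_8 = 29, b_9 = 31, b_{10} = 35, b_{11} = 55, b_{12} = 15, b_{13} = 33, b_{14} = 43, b_{15} = 29, b_{16} = 27.
Since (b_{15}, b_{16}) = (b_1, b_2) = (29, 27) (two consecutive terms determine the rest), the sequence is eventually periodic: after a pre-period of length 1 it cycles with period 14.
The value 25 first appears (with n ≥ 2) at b_6.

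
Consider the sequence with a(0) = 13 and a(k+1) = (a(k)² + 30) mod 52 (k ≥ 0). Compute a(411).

Listing terms: a(0) = 13; a(1) = 43; a(2) = 7; a(3) = 27; a(4) = 31; a(5) = 3; a(6) = 39; a(7) = 43.
Since a(7) = a(1) = 43, the sequence is eventually periodic: after a pre-period of length 1 it cycles with period 6.
For k ≥ 1, a(k) depends only on (k - 1) mod 6. (411 - 1) mod 6 = 2, so a(411) = a(3) = 27.

27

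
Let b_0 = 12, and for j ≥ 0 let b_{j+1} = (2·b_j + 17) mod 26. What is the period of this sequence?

b_0 = 12; b_1 = 15; b_2 = 21; b_3 = 7; b_4 = 5; b_5 = 1; b_6 = 19; b_7 = 3; b_8 = 23; b_9 = 11; b_{10} = 13; b_{11} = 17; b_{12} = 25; b_{13} = 15.
Since b_{13} = b_1 = 15, the sequence is eventually periodic: after a pre-period of length 1 it cycles with period 12.

12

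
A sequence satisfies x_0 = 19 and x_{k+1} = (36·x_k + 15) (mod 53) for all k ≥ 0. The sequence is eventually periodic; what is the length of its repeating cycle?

13

Listing terms: x_0 = 19, x_1 = 10, x_2 = 4, x_3 = 0, x_4 = 15, x_5 = 25, x_6 = 14, x_7 = 42, x_8 = 43, x_9 = 26, x_{10} = 50, x_{11} = 13, x_{12} = 6, x_{13} = 19.
Since x_{13} = x_0 = 19, the sequence is periodic with period 13.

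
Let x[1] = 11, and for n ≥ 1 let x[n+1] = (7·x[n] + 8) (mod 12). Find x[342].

x[1] = 11; x[2] = 1; x[3] = 3; x[4] = 5; x[5] = 7; x[6] = 9; x[7] = 11.
The sequence repeats with period 6.
So x[342] = x[1 + ((342-1) mod 6)] = x[6] = 9.

9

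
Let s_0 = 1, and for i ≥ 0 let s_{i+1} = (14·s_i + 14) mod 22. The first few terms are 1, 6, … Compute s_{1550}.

12

We have s_0 = 1; s_1 = 6; s_2 = 10; s_3 = 0; s_4 = 14; s_5 = 12; s_6 = 6.
Since s_6 = s_1 = 6, the sequence is eventually periodic: after a pre-period of length 1 it cycles with period 5.
For i ≥ 1, s_i depends only on (i - 1) mod 5. (1550 - 1) mod 5 = 4, so s_{1550} = s_5 = 12.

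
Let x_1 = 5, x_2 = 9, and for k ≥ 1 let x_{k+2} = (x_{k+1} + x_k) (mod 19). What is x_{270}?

x_1 = 5, x_2 = 9, x_3 = 14, x_4 = 4, x_5 = 18, x_6 = 3, x_7 = 2, x_8 = 5, x_9 = 7, x_{10} = 12, x_{11} = 0, x_{12} = 12, x_{13} = 12, x_{14} = 5, x_{15} = 17, x_{16} = 3, x_{17} = 1, x_{18} = 4, x_{19} = 5, x_{20} = 9.
The sequence repeats with period 18.
So x_{270} = x_{1 + ((270-1) mod 18)} = x_{18} = 4.

4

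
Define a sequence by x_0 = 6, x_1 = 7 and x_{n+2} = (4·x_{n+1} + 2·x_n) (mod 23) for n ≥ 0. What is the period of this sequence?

Computing terms: x_0 = 6,  x_1 = 7,  x_2 = 17,  x_3 = 13,  x_4 = 17,  x_5 = 2,  x_6 = 19,  x_7 = 11,  x_8 = 13,  x_9 = 5,  x_{10} = 0,  x_{11} = 10,  x_{12} = 17,  x_{13} = 19,  x_{14} = 18,  x_{15} = 18,  x_{16} = 16,  x_{17} = 8,  x_{18} = 18,  x_{19} = 19,  x_{20} = 20,  x_{21} = 3,  x_{22} = 6,  x_{23} = 7.
The sequence repeats with period 22.

22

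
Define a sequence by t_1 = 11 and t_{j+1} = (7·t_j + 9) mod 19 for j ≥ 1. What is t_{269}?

10

We have t_1 = 11; t_2 = 10; t_3 = 3; t_4 = 11.
The sequence repeats with period 3.
(269 - 1) mod 3 = 1, so t_{269} = t_2 = 10.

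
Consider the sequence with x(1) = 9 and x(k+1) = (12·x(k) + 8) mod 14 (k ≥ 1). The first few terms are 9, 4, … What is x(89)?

6

x(1) = 9, x(2) = 4, x(3) = 0, x(4) = 8, x(5) = 6, x(6) = 10, x(7) = 2, x(8) = 4.
Since x(8) = x(2) = 4, the sequence is eventually periodic: after a pre-period of length 1 it cycles with period 6.
For k ≥ 2, x(k) depends only on (k - 2) mod 6. (89 - 2) mod 6 = 3, so x(89) = x(5) = 6.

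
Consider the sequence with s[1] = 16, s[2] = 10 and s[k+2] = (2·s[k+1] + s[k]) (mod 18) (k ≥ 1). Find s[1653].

2

Listing terms: s[1] = 16, s[2] = 10, s[3] = 0, s[4] = 10, s[5] = 2, s[6] = 14, s[7] = 12, s[8] = 2, s[9] = 16, s[10] = 16, s[11] = 12, s[12] = 4, s[13] = 2, s[14] = 8, s[15] = 0, s[16] = 8, s[17] = 16, s[18] = 4, s[19] = 6, s[20] = 16, s[21] = 2, s[22] = 2, s[23] = 6, s[24] = 14, s[25] = 16, s[26] = 10.
The sequence repeats with period 24.
(1653 - 1) mod 24 = 20, so s[1653] = s[21] = 2.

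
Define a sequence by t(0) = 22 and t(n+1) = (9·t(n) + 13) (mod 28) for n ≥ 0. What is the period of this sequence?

t(0) = 22; t(1) = 15; t(2) = 8; t(3) = 1; t(4) = 22.
Since t(4) = t(0) = 22, the sequence is periodic with period 4.

4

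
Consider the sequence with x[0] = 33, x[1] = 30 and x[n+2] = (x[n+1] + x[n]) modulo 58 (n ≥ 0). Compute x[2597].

45

Computing terms: x[0] = 33, x[1] = 30, x[2] = 5, x[3] = 35, x[4] = 40, x[5] = 17, x[6] = 57, x[7] = 16, x[8] = 15, x[9] = 31, x[10] = 46, x[11] = 19, x[12] = 7, x[13] = 26, x[14] = 33, x[15] = 1, x[16] = 34, x[17] = 35, x[18] = 11, x[19] = 46, x[20] = 57, x[21] = 45, x[22] = 44, x[23] = 31, x[24] = 17, x[25] = 48, x[26] = 7, x[27] = 55, x[28] = 4, x[29] = 1, x[30] = 5, x[31] = 6, x[32] = 11, x[33] = 17, x[34] = 28, x[35] = 45, x[36] = 15, x[37] = 2, x[38] = 17, x[39] = 19, x[40] = 36, x[41] = 55, x[42] = 33, x[43] = 30.
The sequence repeats with period 42.
So x[2597] = x[0 + ((2597-0) mod 42)] = x[35] = 45.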